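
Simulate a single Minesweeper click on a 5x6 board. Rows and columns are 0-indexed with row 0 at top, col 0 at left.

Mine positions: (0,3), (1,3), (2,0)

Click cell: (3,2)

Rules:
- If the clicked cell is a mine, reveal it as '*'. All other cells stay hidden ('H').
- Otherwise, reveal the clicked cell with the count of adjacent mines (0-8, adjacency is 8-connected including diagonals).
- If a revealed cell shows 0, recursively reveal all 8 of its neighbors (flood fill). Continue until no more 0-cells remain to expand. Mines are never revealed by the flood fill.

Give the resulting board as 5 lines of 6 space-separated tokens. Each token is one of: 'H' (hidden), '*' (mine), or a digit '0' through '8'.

H H H H 2 0
H H H H 2 0
H 1 1 1 1 0
1 1 0 0 0 0
0 0 0 0 0 0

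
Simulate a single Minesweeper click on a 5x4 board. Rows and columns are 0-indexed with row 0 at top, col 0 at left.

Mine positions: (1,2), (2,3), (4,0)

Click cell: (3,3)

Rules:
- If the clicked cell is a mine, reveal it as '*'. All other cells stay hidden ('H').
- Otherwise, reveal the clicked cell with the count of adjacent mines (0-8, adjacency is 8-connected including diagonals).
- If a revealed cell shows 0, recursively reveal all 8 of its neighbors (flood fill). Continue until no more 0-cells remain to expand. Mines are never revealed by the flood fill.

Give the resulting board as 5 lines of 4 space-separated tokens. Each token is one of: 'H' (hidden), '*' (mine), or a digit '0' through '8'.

H H H H
H H H H
H H H H
H H H 1
H H H H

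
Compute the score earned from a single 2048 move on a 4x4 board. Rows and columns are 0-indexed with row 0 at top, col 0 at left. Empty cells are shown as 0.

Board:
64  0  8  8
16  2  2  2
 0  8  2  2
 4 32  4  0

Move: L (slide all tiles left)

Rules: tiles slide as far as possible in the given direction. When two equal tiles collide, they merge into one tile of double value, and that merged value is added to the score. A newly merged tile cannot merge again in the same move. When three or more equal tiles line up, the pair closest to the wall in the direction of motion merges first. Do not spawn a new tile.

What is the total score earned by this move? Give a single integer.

Slide left:
row 0: [64, 0, 8, 8] -> [64, 16, 0, 0]  score +16 (running 16)
row 1: [16, 2, 2, 2] -> [16, 4, 2, 0]  score +4 (running 20)
row 2: [0, 8, 2, 2] -> [8, 4, 0, 0]  score +4 (running 24)
row 3: [4, 32, 4, 0] -> [4, 32, 4, 0]  score +0 (running 24)
Board after move:
64 16  0  0
16  4  2  0
 8  4  0  0
 4 32  4  0

Answer: 24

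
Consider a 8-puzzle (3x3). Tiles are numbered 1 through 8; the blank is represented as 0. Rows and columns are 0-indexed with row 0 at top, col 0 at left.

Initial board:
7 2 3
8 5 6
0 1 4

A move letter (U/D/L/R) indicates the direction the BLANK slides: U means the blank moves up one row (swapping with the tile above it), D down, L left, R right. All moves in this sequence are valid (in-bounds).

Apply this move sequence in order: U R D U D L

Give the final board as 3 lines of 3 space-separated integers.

After move 1 (U):
7 2 3
0 5 6
8 1 4

After move 2 (R):
7 2 3
5 0 6
8 1 4

After move 3 (D):
7 2 3
5 1 6
8 0 4

After move 4 (U):
7 2 3
5 0 6
8 1 4

After move 5 (D):
7 2 3
5 1 6
8 0 4

After move 6 (L):
7 2 3
5 1 6
0 8 4

Answer: 7 2 3
5 1 6
0 8 4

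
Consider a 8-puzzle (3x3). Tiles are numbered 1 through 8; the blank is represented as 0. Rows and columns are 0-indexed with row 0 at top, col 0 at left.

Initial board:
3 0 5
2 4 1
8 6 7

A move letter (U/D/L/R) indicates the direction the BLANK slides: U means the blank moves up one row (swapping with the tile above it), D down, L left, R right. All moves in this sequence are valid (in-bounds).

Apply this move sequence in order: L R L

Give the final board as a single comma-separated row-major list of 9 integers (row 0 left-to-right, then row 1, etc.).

Answer: 0, 3, 5, 2, 4, 1, 8, 6, 7

Derivation:
After move 1 (L):
0 3 5
2 4 1
8 6 7

After move 2 (R):
3 0 5
2 4 1
8 6 7

After move 3 (L):
0 3 5
2 4 1
8 6 7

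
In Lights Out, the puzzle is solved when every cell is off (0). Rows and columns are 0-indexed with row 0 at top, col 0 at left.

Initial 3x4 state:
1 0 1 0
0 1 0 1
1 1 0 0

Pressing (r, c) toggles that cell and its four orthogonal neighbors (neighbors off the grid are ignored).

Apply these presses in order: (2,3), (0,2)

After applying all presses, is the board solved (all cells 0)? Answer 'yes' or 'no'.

After press 1 at (2,3):
1 0 1 0
0 1 0 0
1 1 1 1

After press 2 at (0,2):
1 1 0 1
0 1 1 0
1 1 1 1

Lights still on: 9

Answer: no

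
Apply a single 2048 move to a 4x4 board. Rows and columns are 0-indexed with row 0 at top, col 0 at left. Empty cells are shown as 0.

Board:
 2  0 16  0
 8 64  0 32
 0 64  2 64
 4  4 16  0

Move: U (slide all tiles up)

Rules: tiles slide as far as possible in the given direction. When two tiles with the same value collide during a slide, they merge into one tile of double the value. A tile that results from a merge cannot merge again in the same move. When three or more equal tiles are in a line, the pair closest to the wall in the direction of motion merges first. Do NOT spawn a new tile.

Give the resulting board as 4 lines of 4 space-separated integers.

Slide up:
col 0: [2, 8, 0, 4] -> [2, 8, 4, 0]
col 1: [0, 64, 64, 4] -> [128, 4, 0, 0]
col 2: [16, 0, 2, 16] -> [16, 2, 16, 0]
col 3: [0, 32, 64, 0] -> [32, 64, 0, 0]

Answer:   2 128  16  32
  8   4   2  64
  4   0  16   0
  0   0   0   0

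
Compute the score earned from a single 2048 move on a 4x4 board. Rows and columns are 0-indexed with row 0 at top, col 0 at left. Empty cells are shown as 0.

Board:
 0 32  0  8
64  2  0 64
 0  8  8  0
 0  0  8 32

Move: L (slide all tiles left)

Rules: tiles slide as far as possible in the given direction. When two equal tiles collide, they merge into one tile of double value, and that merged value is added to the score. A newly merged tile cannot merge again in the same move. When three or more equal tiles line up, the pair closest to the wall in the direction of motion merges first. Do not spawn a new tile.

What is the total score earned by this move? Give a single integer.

Slide left:
row 0: [0, 32, 0, 8] -> [32, 8, 0, 0]  score +0 (running 0)
row 1: [64, 2, 0, 64] -> [64, 2, 64, 0]  score +0 (running 0)
row 2: [0, 8, 8, 0] -> [16, 0, 0, 0]  score +16 (running 16)
row 3: [0, 0, 8, 32] -> [8, 32, 0, 0]  score +0 (running 16)
Board after move:
32  8  0  0
64  2 64  0
16  0  0  0
 8 32  0  0

Answer: 16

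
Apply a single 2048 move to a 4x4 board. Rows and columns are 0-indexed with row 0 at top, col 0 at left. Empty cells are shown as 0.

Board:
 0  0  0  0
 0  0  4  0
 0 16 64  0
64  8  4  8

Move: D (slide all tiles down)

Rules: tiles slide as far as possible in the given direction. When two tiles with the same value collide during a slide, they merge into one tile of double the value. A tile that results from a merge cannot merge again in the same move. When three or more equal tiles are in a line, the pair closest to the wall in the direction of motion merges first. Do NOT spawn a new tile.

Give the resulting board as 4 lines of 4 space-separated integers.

Slide down:
col 0: [0, 0, 0, 64] -> [0, 0, 0, 64]
col 1: [0, 0, 16, 8] -> [0, 0, 16, 8]
col 2: [0, 4, 64, 4] -> [0, 4, 64, 4]
col 3: [0, 0, 0, 8] -> [0, 0, 0, 8]

Answer:  0  0  0  0
 0  0  4  0
 0 16 64  0
64  8  4  8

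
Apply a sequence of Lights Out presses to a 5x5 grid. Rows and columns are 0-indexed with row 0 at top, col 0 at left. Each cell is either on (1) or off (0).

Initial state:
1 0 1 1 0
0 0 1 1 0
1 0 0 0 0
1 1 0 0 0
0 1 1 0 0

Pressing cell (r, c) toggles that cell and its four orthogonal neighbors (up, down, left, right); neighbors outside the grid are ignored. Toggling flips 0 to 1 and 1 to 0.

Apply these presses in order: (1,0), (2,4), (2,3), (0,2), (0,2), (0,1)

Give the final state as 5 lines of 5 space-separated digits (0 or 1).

After press 1 at (1,0):
0 0 1 1 0
1 1 1 1 0
0 0 0 0 0
1 1 0 0 0
0 1 1 0 0

After press 2 at (2,4):
0 0 1 1 0
1 1 1 1 1
0 0 0 1 1
1 1 0 0 1
0 1 1 0 0

After press 3 at (2,3):
0 0 1 1 0
1 1 1 0 1
0 0 1 0 0
1 1 0 1 1
0 1 1 0 0

After press 4 at (0,2):
0 1 0 0 0
1 1 0 0 1
0 0 1 0 0
1 1 0 1 1
0 1 1 0 0

After press 5 at (0,2):
0 0 1 1 0
1 1 1 0 1
0 0 1 0 0
1 1 0 1 1
0 1 1 0 0

After press 6 at (0,1):
1 1 0 1 0
1 0 1 0 1
0 0 1 0 0
1 1 0 1 1
0 1 1 0 0

Answer: 1 1 0 1 0
1 0 1 0 1
0 0 1 0 0
1 1 0 1 1
0 1 1 0 0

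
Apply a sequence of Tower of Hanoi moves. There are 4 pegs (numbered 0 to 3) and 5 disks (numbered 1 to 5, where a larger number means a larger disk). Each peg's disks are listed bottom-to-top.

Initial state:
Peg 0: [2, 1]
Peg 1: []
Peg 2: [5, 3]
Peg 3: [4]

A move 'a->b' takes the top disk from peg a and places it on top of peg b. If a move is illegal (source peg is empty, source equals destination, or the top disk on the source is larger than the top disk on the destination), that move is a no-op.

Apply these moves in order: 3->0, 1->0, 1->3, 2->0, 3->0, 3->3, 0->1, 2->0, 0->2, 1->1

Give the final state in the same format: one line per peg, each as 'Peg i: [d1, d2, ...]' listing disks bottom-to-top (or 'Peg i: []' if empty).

After move 1 (3->0):
Peg 0: [2, 1]
Peg 1: []
Peg 2: [5, 3]
Peg 3: [4]

After move 2 (1->0):
Peg 0: [2, 1]
Peg 1: []
Peg 2: [5, 3]
Peg 3: [4]

After move 3 (1->3):
Peg 0: [2, 1]
Peg 1: []
Peg 2: [5, 3]
Peg 3: [4]

After move 4 (2->0):
Peg 0: [2, 1]
Peg 1: []
Peg 2: [5, 3]
Peg 3: [4]

After move 5 (3->0):
Peg 0: [2, 1]
Peg 1: []
Peg 2: [5, 3]
Peg 3: [4]

After move 6 (3->3):
Peg 0: [2, 1]
Peg 1: []
Peg 2: [5, 3]
Peg 3: [4]

After move 7 (0->1):
Peg 0: [2]
Peg 1: [1]
Peg 2: [5, 3]
Peg 3: [4]

After move 8 (2->0):
Peg 0: [2]
Peg 1: [1]
Peg 2: [5, 3]
Peg 3: [4]

After move 9 (0->2):
Peg 0: []
Peg 1: [1]
Peg 2: [5, 3, 2]
Peg 3: [4]

After move 10 (1->1):
Peg 0: []
Peg 1: [1]
Peg 2: [5, 3, 2]
Peg 3: [4]

Answer: Peg 0: []
Peg 1: [1]
Peg 2: [5, 3, 2]
Peg 3: [4]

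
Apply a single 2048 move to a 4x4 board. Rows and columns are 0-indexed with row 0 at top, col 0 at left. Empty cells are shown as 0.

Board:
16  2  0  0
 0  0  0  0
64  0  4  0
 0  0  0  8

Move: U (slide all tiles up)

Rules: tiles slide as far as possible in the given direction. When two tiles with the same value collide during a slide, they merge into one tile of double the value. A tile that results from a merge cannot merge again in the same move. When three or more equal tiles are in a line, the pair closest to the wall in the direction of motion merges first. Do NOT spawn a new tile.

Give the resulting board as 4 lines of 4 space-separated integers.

Answer: 16  2  4  8
64  0  0  0
 0  0  0  0
 0  0  0  0

Derivation:
Slide up:
col 0: [16, 0, 64, 0] -> [16, 64, 0, 0]
col 1: [2, 0, 0, 0] -> [2, 0, 0, 0]
col 2: [0, 0, 4, 0] -> [4, 0, 0, 0]
col 3: [0, 0, 0, 8] -> [8, 0, 0, 0]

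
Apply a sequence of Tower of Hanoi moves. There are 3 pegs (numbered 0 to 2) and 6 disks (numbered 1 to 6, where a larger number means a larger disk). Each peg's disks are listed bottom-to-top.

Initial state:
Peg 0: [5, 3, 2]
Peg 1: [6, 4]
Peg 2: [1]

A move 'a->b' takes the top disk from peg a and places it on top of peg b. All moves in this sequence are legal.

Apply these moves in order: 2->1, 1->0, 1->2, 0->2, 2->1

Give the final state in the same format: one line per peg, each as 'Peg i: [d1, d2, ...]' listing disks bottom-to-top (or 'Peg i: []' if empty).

After move 1 (2->1):
Peg 0: [5, 3, 2]
Peg 1: [6, 4, 1]
Peg 2: []

After move 2 (1->0):
Peg 0: [5, 3, 2, 1]
Peg 1: [6, 4]
Peg 2: []

After move 3 (1->2):
Peg 0: [5, 3, 2, 1]
Peg 1: [6]
Peg 2: [4]

After move 4 (0->2):
Peg 0: [5, 3, 2]
Peg 1: [6]
Peg 2: [4, 1]

After move 5 (2->1):
Peg 0: [5, 3, 2]
Peg 1: [6, 1]
Peg 2: [4]

Answer: Peg 0: [5, 3, 2]
Peg 1: [6, 1]
Peg 2: [4]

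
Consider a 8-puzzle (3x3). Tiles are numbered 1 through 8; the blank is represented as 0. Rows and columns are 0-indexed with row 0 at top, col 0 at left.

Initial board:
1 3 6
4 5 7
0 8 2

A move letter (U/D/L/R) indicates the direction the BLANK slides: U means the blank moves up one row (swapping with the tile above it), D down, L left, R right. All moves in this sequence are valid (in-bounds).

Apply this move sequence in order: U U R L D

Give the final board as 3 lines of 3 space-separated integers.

Answer: 1 3 6
0 5 7
4 8 2

Derivation:
After move 1 (U):
1 3 6
0 5 7
4 8 2

After move 2 (U):
0 3 6
1 5 7
4 8 2

After move 3 (R):
3 0 6
1 5 7
4 8 2

After move 4 (L):
0 3 6
1 5 7
4 8 2

After move 5 (D):
1 3 6
0 5 7
4 8 2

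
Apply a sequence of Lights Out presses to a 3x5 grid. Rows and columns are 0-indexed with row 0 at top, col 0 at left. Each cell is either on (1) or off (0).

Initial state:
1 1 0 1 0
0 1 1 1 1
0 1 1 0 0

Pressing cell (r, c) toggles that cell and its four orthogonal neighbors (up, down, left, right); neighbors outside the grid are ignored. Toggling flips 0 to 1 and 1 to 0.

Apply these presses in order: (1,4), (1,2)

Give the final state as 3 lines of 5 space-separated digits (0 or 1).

After press 1 at (1,4):
1 1 0 1 1
0 1 1 0 0
0 1 1 0 1

After press 2 at (1,2):
1 1 1 1 1
0 0 0 1 0
0 1 0 0 1

Answer: 1 1 1 1 1
0 0 0 1 0
0 1 0 0 1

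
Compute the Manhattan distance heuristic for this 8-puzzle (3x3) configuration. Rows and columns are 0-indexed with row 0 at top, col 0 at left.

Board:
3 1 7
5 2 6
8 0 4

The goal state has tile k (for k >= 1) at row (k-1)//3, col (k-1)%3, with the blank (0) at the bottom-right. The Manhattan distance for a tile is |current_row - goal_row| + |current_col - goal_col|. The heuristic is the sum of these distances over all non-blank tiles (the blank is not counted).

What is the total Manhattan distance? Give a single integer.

Answer: 13

Derivation:
Tile 3: at (0,0), goal (0,2), distance |0-0|+|0-2| = 2
Tile 1: at (0,1), goal (0,0), distance |0-0|+|1-0| = 1
Tile 7: at (0,2), goal (2,0), distance |0-2|+|2-0| = 4
Tile 5: at (1,0), goal (1,1), distance |1-1|+|0-1| = 1
Tile 2: at (1,1), goal (0,1), distance |1-0|+|1-1| = 1
Tile 6: at (1,2), goal (1,2), distance |1-1|+|2-2| = 0
Tile 8: at (2,0), goal (2,1), distance |2-2|+|0-1| = 1
Tile 4: at (2,2), goal (1,0), distance |2-1|+|2-0| = 3
Sum: 2 + 1 + 4 + 1 + 1 + 0 + 1 + 3 = 13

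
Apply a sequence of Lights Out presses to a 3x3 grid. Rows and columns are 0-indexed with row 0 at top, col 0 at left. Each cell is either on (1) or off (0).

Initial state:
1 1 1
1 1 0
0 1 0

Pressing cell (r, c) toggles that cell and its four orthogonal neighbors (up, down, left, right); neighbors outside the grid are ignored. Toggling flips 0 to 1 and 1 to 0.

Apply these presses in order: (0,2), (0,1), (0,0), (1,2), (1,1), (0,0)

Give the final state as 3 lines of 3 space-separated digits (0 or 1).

After press 1 at (0,2):
1 0 0
1 1 1
0 1 0

After press 2 at (0,1):
0 1 1
1 0 1
0 1 0

After press 3 at (0,0):
1 0 1
0 0 1
0 1 0

After press 4 at (1,2):
1 0 0
0 1 0
0 1 1

After press 5 at (1,1):
1 1 0
1 0 1
0 0 1

After press 6 at (0,0):
0 0 0
0 0 1
0 0 1

Answer: 0 0 0
0 0 1
0 0 1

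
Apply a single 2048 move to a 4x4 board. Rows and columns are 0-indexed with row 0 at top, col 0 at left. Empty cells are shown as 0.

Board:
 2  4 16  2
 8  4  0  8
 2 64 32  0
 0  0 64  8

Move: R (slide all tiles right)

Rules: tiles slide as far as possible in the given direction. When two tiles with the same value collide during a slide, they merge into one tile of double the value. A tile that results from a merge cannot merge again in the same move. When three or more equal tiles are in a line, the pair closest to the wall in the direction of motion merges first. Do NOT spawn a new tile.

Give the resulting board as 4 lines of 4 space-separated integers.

Slide right:
row 0: [2, 4, 16, 2] -> [2, 4, 16, 2]
row 1: [8, 4, 0, 8] -> [0, 8, 4, 8]
row 2: [2, 64, 32, 0] -> [0, 2, 64, 32]
row 3: [0, 0, 64, 8] -> [0, 0, 64, 8]

Answer:  2  4 16  2
 0  8  4  8
 0  2 64 32
 0  0 64  8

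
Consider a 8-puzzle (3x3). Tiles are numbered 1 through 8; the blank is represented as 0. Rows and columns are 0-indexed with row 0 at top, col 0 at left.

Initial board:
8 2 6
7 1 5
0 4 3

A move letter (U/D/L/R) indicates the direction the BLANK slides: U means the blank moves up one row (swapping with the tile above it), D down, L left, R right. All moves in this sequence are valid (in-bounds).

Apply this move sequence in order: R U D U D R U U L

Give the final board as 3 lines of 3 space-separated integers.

After move 1 (R):
8 2 6
7 1 5
4 0 3

After move 2 (U):
8 2 6
7 0 5
4 1 3

After move 3 (D):
8 2 6
7 1 5
4 0 3

After move 4 (U):
8 2 6
7 0 5
4 1 3

After move 5 (D):
8 2 6
7 1 5
4 0 3

After move 6 (R):
8 2 6
7 1 5
4 3 0

After move 7 (U):
8 2 6
7 1 0
4 3 5

After move 8 (U):
8 2 0
7 1 6
4 3 5

After move 9 (L):
8 0 2
7 1 6
4 3 5

Answer: 8 0 2
7 1 6
4 3 5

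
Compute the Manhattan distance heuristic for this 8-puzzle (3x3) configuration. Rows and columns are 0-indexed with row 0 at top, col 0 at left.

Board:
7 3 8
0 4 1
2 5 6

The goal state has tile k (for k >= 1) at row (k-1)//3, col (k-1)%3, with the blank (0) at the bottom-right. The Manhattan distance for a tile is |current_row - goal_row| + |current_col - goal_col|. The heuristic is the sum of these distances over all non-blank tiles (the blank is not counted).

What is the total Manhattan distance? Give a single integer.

Tile 7: (0,0)->(2,0) = 2
Tile 3: (0,1)->(0,2) = 1
Tile 8: (0,2)->(2,1) = 3
Tile 4: (1,1)->(1,0) = 1
Tile 1: (1,2)->(0,0) = 3
Tile 2: (2,0)->(0,1) = 3
Tile 5: (2,1)->(1,1) = 1
Tile 6: (2,2)->(1,2) = 1
Sum: 2 + 1 + 3 + 1 + 3 + 3 + 1 + 1 = 15

Answer: 15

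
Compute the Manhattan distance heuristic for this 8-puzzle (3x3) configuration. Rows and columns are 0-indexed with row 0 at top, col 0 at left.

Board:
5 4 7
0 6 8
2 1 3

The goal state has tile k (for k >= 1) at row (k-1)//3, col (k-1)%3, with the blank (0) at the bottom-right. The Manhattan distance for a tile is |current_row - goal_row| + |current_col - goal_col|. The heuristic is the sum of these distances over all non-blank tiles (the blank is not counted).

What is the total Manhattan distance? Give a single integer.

Tile 5: at (0,0), goal (1,1), distance |0-1|+|0-1| = 2
Tile 4: at (0,1), goal (1,0), distance |0-1|+|1-0| = 2
Tile 7: at (0,2), goal (2,0), distance |0-2|+|2-0| = 4
Tile 6: at (1,1), goal (1,2), distance |1-1|+|1-2| = 1
Tile 8: at (1,2), goal (2,1), distance |1-2|+|2-1| = 2
Tile 2: at (2,0), goal (0,1), distance |2-0|+|0-1| = 3
Tile 1: at (2,1), goal (0,0), distance |2-0|+|1-0| = 3
Tile 3: at (2,2), goal (0,2), distance |2-0|+|2-2| = 2
Sum: 2 + 2 + 4 + 1 + 2 + 3 + 3 + 2 = 19

Answer: 19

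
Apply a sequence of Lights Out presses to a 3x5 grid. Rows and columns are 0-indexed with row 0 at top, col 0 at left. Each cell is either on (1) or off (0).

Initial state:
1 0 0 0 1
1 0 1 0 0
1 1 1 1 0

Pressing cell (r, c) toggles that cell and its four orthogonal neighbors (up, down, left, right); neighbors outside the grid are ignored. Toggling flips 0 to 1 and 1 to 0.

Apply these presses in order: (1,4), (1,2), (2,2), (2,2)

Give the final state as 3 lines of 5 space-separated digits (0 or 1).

After press 1 at (1,4):
1 0 0 0 0
1 0 1 1 1
1 1 1 1 1

After press 2 at (1,2):
1 0 1 0 0
1 1 0 0 1
1 1 0 1 1

After press 3 at (2,2):
1 0 1 0 0
1 1 1 0 1
1 0 1 0 1

After press 4 at (2,2):
1 0 1 0 0
1 1 0 0 1
1 1 0 1 1

Answer: 1 0 1 0 0
1 1 0 0 1
1 1 0 1 1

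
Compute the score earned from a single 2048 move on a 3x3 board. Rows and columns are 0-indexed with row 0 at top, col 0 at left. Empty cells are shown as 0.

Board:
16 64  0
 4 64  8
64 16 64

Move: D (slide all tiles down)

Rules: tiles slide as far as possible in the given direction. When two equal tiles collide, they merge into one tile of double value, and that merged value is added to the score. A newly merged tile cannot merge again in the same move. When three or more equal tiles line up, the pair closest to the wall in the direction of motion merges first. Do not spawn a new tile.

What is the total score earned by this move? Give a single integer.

Slide down:
col 0: [16, 4, 64] -> [16, 4, 64]  score +0 (running 0)
col 1: [64, 64, 16] -> [0, 128, 16]  score +128 (running 128)
col 2: [0, 8, 64] -> [0, 8, 64]  score +0 (running 128)
Board after move:
 16   0   0
  4 128   8
 64  16  64

Answer: 128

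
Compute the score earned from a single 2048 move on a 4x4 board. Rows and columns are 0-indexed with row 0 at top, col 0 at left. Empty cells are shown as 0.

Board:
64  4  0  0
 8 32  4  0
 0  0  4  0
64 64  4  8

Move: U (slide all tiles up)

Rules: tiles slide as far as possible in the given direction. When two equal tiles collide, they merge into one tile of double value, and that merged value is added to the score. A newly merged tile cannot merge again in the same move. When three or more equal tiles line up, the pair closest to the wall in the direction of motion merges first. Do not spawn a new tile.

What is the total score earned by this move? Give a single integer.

Answer: 8

Derivation:
Slide up:
col 0: [64, 8, 0, 64] -> [64, 8, 64, 0]  score +0 (running 0)
col 1: [4, 32, 0, 64] -> [4, 32, 64, 0]  score +0 (running 0)
col 2: [0, 4, 4, 4] -> [8, 4, 0, 0]  score +8 (running 8)
col 3: [0, 0, 0, 8] -> [8, 0, 0, 0]  score +0 (running 8)
Board after move:
64  4  8  8
 8 32  4  0
64 64  0  0
 0  0  0  0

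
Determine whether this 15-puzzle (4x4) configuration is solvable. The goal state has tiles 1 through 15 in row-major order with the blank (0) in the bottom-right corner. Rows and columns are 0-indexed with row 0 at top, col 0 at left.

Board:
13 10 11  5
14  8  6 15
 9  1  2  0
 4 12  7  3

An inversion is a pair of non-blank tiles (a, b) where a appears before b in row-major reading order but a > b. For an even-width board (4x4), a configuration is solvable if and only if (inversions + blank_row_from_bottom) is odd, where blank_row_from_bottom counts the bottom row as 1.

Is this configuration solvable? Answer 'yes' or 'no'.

Answer: yes

Derivation:
Inversions: 69
Blank is in row 2 (0-indexed from top), which is row 2 counting from the bottom (bottom = 1).
69 + 2 = 71, which is odd, so the puzzle is solvable.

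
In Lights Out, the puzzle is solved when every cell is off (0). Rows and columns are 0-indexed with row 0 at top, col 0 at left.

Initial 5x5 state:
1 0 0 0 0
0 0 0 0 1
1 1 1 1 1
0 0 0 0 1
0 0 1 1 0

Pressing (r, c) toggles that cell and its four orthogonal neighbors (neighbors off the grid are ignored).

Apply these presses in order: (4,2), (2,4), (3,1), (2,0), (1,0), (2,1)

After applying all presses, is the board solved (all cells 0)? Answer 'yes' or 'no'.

Answer: yes

Derivation:
After press 1 at (4,2):
1 0 0 0 0
0 0 0 0 1
1 1 1 1 1
0 0 1 0 1
0 1 0 0 0

After press 2 at (2,4):
1 0 0 0 0
0 0 0 0 0
1 1 1 0 0
0 0 1 0 0
0 1 0 0 0

After press 3 at (3,1):
1 0 0 0 0
0 0 0 0 0
1 0 1 0 0
1 1 0 0 0
0 0 0 0 0

After press 4 at (2,0):
1 0 0 0 0
1 0 0 0 0
0 1 1 0 0
0 1 0 0 0
0 0 0 0 0

After press 5 at (1,0):
0 0 0 0 0
0 1 0 0 0
1 1 1 0 0
0 1 0 0 0
0 0 0 0 0

After press 6 at (2,1):
0 0 0 0 0
0 0 0 0 0
0 0 0 0 0
0 0 0 0 0
0 0 0 0 0

Lights still on: 0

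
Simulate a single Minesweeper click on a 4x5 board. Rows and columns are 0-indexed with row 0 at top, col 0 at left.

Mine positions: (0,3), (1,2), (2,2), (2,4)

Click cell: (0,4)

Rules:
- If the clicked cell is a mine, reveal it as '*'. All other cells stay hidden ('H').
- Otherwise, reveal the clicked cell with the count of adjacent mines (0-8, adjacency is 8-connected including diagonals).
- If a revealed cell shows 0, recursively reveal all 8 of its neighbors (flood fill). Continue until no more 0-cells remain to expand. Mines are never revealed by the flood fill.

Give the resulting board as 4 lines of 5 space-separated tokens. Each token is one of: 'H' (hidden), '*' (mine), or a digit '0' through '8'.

H H H H 1
H H H H H
H H H H H
H H H H H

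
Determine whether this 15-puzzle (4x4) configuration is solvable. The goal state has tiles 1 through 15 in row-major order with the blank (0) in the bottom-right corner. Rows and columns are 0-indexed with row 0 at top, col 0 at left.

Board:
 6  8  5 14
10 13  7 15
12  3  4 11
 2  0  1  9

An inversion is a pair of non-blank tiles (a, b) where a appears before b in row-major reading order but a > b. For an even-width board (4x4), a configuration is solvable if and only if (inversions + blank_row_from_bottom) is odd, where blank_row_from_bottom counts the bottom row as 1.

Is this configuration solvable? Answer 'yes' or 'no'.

Answer: yes

Derivation:
Inversions: 64
Blank is in row 3 (0-indexed from top), which is row 1 counting from the bottom (bottom = 1).
64 + 1 = 65, which is odd, so the puzzle is solvable.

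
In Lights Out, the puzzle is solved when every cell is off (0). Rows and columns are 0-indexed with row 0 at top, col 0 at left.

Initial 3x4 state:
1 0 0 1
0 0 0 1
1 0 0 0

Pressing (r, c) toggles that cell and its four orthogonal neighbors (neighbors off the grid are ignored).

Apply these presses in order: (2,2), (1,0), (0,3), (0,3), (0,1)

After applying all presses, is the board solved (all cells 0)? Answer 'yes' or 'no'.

After press 1 at (2,2):
1 0 0 1
0 0 1 1
1 1 1 1

After press 2 at (1,0):
0 0 0 1
1 1 1 1
0 1 1 1

After press 3 at (0,3):
0 0 1 0
1 1 1 0
0 1 1 1

After press 4 at (0,3):
0 0 0 1
1 1 1 1
0 1 1 1

After press 5 at (0,1):
1 1 1 1
1 0 1 1
0 1 1 1

Lights still on: 10

Answer: no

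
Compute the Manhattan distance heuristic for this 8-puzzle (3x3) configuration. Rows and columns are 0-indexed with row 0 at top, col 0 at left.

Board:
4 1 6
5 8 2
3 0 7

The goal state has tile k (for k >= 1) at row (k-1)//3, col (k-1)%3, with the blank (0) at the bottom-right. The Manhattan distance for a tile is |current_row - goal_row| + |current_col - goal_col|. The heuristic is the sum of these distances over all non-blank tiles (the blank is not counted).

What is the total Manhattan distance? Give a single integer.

Tile 4: (0,0)->(1,0) = 1
Tile 1: (0,1)->(0,0) = 1
Tile 6: (0,2)->(1,2) = 1
Tile 5: (1,0)->(1,1) = 1
Tile 8: (1,1)->(2,1) = 1
Tile 2: (1,2)->(0,1) = 2
Tile 3: (2,0)->(0,2) = 4
Tile 7: (2,2)->(2,0) = 2
Sum: 1 + 1 + 1 + 1 + 1 + 2 + 4 + 2 = 13

Answer: 13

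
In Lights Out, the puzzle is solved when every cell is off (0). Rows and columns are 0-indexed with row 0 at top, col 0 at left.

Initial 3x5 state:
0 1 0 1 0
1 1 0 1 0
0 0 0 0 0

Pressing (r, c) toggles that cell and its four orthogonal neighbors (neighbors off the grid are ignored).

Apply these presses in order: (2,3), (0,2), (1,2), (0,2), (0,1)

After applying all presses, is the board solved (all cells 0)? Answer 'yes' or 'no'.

Answer: no

Derivation:
After press 1 at (2,3):
0 1 0 1 0
1 1 0 0 0
0 0 1 1 1

After press 2 at (0,2):
0 0 1 0 0
1 1 1 0 0
0 0 1 1 1

After press 3 at (1,2):
0 0 0 0 0
1 0 0 1 0
0 0 0 1 1

After press 4 at (0,2):
0 1 1 1 0
1 0 1 1 0
0 0 0 1 1

After press 5 at (0,1):
1 0 0 1 0
1 1 1 1 0
0 0 0 1 1

Lights still on: 8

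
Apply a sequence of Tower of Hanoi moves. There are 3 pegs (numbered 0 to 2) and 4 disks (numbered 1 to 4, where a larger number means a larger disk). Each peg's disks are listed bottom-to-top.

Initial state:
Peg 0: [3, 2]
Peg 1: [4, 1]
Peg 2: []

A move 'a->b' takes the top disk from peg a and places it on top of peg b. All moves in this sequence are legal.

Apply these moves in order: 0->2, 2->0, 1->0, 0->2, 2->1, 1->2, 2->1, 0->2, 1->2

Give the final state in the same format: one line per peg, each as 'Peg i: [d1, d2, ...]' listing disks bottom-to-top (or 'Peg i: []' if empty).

After move 1 (0->2):
Peg 0: [3]
Peg 1: [4, 1]
Peg 2: [2]

After move 2 (2->0):
Peg 0: [3, 2]
Peg 1: [4, 1]
Peg 2: []

After move 3 (1->0):
Peg 0: [3, 2, 1]
Peg 1: [4]
Peg 2: []

After move 4 (0->2):
Peg 0: [3, 2]
Peg 1: [4]
Peg 2: [1]

After move 5 (2->1):
Peg 0: [3, 2]
Peg 1: [4, 1]
Peg 2: []

After move 6 (1->2):
Peg 0: [3, 2]
Peg 1: [4]
Peg 2: [1]

After move 7 (2->1):
Peg 0: [3, 2]
Peg 1: [4, 1]
Peg 2: []

After move 8 (0->2):
Peg 0: [3]
Peg 1: [4, 1]
Peg 2: [2]

After move 9 (1->2):
Peg 0: [3]
Peg 1: [4]
Peg 2: [2, 1]

Answer: Peg 0: [3]
Peg 1: [4]
Peg 2: [2, 1]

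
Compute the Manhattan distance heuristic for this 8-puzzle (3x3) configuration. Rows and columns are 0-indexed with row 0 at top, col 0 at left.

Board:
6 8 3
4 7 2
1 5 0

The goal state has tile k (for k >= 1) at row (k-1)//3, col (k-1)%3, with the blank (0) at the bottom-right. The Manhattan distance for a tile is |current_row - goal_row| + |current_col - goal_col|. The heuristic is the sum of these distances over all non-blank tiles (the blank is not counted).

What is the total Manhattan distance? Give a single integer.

Answer: 12

Derivation:
Tile 6: (0,0)->(1,2) = 3
Tile 8: (0,1)->(2,1) = 2
Tile 3: (0,2)->(0,2) = 0
Tile 4: (1,0)->(1,0) = 0
Tile 7: (1,1)->(2,0) = 2
Tile 2: (1,2)->(0,1) = 2
Tile 1: (2,0)->(0,0) = 2
Tile 5: (2,1)->(1,1) = 1
Sum: 3 + 2 + 0 + 0 + 2 + 2 + 2 + 1 = 12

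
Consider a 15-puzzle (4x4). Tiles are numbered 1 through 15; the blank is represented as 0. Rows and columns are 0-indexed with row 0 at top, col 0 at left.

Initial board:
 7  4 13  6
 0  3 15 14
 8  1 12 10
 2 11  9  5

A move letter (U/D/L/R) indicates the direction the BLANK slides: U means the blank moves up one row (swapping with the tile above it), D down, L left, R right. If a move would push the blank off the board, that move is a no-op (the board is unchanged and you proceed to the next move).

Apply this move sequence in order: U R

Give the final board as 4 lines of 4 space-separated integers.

Answer:  4  0 13  6
 7  3 15 14
 8  1 12 10
 2 11  9  5

Derivation:
After move 1 (U):
 0  4 13  6
 7  3 15 14
 8  1 12 10
 2 11  9  5

After move 2 (R):
 4  0 13  6
 7  3 15 14
 8  1 12 10
 2 11  9  5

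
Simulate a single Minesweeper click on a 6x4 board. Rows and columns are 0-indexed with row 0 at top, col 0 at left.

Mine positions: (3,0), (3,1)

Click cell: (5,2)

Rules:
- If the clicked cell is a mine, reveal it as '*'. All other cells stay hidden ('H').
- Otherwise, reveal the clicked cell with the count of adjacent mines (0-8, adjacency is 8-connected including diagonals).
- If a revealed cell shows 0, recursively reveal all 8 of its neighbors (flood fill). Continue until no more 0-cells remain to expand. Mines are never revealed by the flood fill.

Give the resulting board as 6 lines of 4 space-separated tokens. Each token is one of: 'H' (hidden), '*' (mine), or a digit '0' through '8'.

0 0 0 0
0 0 0 0
2 2 1 0
H H 1 0
2 2 1 0
0 0 0 0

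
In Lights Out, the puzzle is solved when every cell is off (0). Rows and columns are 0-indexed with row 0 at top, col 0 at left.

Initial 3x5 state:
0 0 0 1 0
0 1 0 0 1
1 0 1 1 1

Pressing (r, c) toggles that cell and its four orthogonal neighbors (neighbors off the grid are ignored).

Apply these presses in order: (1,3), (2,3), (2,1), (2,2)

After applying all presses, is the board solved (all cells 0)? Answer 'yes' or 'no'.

Answer: yes

Derivation:
After press 1 at (1,3):
0 0 0 0 0
0 1 1 1 0
1 0 1 0 1

After press 2 at (2,3):
0 0 0 0 0
0 1 1 0 0
1 0 0 1 0

After press 3 at (2,1):
0 0 0 0 0
0 0 1 0 0
0 1 1 1 0

After press 4 at (2,2):
0 0 0 0 0
0 0 0 0 0
0 0 0 0 0

Lights still on: 0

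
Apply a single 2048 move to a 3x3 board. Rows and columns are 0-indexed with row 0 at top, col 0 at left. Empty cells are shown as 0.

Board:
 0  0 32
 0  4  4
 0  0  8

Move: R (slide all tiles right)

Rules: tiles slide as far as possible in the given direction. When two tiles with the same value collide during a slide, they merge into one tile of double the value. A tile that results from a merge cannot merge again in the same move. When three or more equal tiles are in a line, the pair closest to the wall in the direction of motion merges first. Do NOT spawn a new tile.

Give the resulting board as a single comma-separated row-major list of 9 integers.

Slide right:
row 0: [0, 0, 32] -> [0, 0, 32]
row 1: [0, 4, 4] -> [0, 0, 8]
row 2: [0, 0, 8] -> [0, 0, 8]

Answer: 0, 0, 32, 0, 0, 8, 0, 0, 8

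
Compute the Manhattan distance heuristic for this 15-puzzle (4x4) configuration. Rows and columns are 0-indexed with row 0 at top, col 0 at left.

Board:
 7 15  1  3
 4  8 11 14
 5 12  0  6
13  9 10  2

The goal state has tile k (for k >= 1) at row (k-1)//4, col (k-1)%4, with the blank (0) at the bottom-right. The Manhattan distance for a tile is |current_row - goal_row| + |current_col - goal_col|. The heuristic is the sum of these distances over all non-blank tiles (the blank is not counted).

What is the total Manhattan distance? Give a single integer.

Answer: 36

Derivation:
Tile 7: (0,0)->(1,2) = 3
Tile 15: (0,1)->(3,2) = 4
Tile 1: (0,2)->(0,0) = 2
Tile 3: (0,3)->(0,2) = 1
Tile 4: (1,0)->(0,3) = 4
Tile 8: (1,1)->(1,3) = 2
Tile 11: (1,2)->(2,2) = 1
Tile 14: (1,3)->(3,1) = 4
Tile 5: (2,0)->(1,0) = 1
Tile 12: (2,1)->(2,3) = 2
Tile 6: (2,3)->(1,1) = 3
Tile 13: (3,0)->(3,0) = 0
Tile 9: (3,1)->(2,0) = 2
Tile 10: (3,2)->(2,1) = 2
Tile 2: (3,3)->(0,1) = 5
Sum: 3 + 4 + 2 + 1 + 4 + 2 + 1 + 4 + 1 + 2 + 3 + 0 + 2 + 2 + 5 = 36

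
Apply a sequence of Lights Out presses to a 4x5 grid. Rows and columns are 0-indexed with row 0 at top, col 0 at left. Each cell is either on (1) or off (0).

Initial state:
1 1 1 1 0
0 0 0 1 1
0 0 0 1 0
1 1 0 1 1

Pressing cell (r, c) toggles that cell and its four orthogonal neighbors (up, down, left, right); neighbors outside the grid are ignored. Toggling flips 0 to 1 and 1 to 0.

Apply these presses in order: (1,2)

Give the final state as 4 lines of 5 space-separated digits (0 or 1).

After press 1 at (1,2):
1 1 0 1 0
0 1 1 0 1
0 0 1 1 0
1 1 0 1 1

Answer: 1 1 0 1 0
0 1 1 0 1
0 0 1 1 0
1 1 0 1 1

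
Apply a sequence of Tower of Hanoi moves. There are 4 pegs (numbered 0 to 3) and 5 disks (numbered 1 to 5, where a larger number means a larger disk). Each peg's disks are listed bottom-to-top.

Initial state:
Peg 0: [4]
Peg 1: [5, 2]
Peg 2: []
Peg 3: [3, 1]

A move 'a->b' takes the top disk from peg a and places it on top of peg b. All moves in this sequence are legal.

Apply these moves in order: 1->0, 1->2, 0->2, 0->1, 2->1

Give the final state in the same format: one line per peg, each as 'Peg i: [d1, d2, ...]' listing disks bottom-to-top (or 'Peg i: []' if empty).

After move 1 (1->0):
Peg 0: [4, 2]
Peg 1: [5]
Peg 2: []
Peg 3: [3, 1]

After move 2 (1->2):
Peg 0: [4, 2]
Peg 1: []
Peg 2: [5]
Peg 3: [3, 1]

After move 3 (0->2):
Peg 0: [4]
Peg 1: []
Peg 2: [5, 2]
Peg 3: [3, 1]

After move 4 (0->1):
Peg 0: []
Peg 1: [4]
Peg 2: [5, 2]
Peg 3: [3, 1]

After move 5 (2->1):
Peg 0: []
Peg 1: [4, 2]
Peg 2: [5]
Peg 3: [3, 1]

Answer: Peg 0: []
Peg 1: [4, 2]
Peg 2: [5]
Peg 3: [3, 1]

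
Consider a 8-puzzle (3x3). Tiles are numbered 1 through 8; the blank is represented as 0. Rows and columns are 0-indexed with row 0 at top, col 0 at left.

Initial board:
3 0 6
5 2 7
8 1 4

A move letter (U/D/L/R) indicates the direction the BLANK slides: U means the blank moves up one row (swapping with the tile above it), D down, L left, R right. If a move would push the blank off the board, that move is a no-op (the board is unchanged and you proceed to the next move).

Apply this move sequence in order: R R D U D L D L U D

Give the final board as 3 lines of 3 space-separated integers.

Answer: 3 6 7
5 1 2
0 8 4

Derivation:
After move 1 (R):
3 6 0
5 2 7
8 1 4

After move 2 (R):
3 6 0
5 2 7
8 1 4

After move 3 (D):
3 6 7
5 2 0
8 1 4

After move 4 (U):
3 6 0
5 2 7
8 1 4

After move 5 (D):
3 6 7
5 2 0
8 1 4

After move 6 (L):
3 6 7
5 0 2
8 1 4

After move 7 (D):
3 6 7
5 1 2
8 0 4

After move 8 (L):
3 6 7
5 1 2
0 8 4

After move 9 (U):
3 6 7
0 1 2
5 8 4

After move 10 (D):
3 6 7
5 1 2
0 8 4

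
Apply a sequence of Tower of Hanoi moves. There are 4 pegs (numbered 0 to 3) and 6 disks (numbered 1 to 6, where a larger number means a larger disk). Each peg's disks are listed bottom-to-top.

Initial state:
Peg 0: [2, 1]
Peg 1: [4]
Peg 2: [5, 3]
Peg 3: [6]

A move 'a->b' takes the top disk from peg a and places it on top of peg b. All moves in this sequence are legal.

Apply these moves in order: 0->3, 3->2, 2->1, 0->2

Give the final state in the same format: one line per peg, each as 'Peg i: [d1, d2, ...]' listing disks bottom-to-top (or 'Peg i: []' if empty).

Answer: Peg 0: []
Peg 1: [4, 1]
Peg 2: [5, 3, 2]
Peg 3: [6]

Derivation:
After move 1 (0->3):
Peg 0: [2]
Peg 1: [4]
Peg 2: [5, 3]
Peg 3: [6, 1]

After move 2 (3->2):
Peg 0: [2]
Peg 1: [4]
Peg 2: [5, 3, 1]
Peg 3: [6]

After move 3 (2->1):
Peg 0: [2]
Peg 1: [4, 1]
Peg 2: [5, 3]
Peg 3: [6]

After move 4 (0->2):
Peg 0: []
Peg 1: [4, 1]
Peg 2: [5, 3, 2]
Peg 3: [6]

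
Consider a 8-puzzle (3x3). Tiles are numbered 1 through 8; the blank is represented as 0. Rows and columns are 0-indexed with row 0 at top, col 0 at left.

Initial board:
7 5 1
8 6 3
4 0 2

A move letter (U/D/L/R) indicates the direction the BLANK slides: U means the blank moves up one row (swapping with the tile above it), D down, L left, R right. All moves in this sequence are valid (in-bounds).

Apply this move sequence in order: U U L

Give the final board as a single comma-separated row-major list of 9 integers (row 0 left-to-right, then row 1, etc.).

Answer: 0, 7, 1, 8, 5, 3, 4, 6, 2

Derivation:
After move 1 (U):
7 5 1
8 0 3
4 6 2

After move 2 (U):
7 0 1
8 5 3
4 6 2

After move 3 (L):
0 7 1
8 5 3
4 6 2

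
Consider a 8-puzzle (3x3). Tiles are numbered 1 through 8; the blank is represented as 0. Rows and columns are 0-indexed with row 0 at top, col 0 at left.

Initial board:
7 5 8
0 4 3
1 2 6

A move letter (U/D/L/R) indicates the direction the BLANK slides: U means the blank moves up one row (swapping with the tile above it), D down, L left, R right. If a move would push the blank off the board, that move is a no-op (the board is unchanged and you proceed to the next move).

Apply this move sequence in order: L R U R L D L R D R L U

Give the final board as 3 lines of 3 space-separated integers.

Answer: 7 5 8
4 0 3
1 2 6

Derivation:
After move 1 (L):
7 5 8
0 4 3
1 2 6

After move 2 (R):
7 5 8
4 0 3
1 2 6

After move 3 (U):
7 0 8
4 5 3
1 2 6

After move 4 (R):
7 8 0
4 5 3
1 2 6

After move 5 (L):
7 0 8
4 5 3
1 2 6

After move 6 (D):
7 5 8
4 0 3
1 2 6

After move 7 (L):
7 5 8
0 4 3
1 2 6

After move 8 (R):
7 5 8
4 0 3
1 2 6

After move 9 (D):
7 5 8
4 2 3
1 0 6

After move 10 (R):
7 5 8
4 2 3
1 6 0

After move 11 (L):
7 5 8
4 2 3
1 0 6

After move 12 (U):
7 5 8
4 0 3
1 2 6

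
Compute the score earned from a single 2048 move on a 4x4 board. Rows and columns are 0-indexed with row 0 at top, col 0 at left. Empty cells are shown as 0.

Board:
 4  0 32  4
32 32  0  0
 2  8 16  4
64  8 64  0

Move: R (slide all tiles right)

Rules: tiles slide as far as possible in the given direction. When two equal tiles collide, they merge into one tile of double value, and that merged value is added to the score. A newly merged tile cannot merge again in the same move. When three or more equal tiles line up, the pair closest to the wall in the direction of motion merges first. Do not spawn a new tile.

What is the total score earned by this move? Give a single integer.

Answer: 64

Derivation:
Slide right:
row 0: [4, 0, 32, 4] -> [0, 4, 32, 4]  score +0 (running 0)
row 1: [32, 32, 0, 0] -> [0, 0, 0, 64]  score +64 (running 64)
row 2: [2, 8, 16, 4] -> [2, 8, 16, 4]  score +0 (running 64)
row 3: [64, 8, 64, 0] -> [0, 64, 8, 64]  score +0 (running 64)
Board after move:
 0  4 32  4
 0  0  0 64
 2  8 16  4
 0 64  8 64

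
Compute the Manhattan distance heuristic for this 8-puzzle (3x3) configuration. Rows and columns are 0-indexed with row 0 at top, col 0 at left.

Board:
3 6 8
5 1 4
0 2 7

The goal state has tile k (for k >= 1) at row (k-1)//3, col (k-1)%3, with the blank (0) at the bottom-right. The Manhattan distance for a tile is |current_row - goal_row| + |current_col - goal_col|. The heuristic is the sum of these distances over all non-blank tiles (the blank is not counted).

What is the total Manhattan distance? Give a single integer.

Answer: 16

Derivation:
Tile 3: at (0,0), goal (0,2), distance |0-0|+|0-2| = 2
Tile 6: at (0,1), goal (1,2), distance |0-1|+|1-2| = 2
Tile 8: at (0,2), goal (2,1), distance |0-2|+|2-1| = 3
Tile 5: at (1,0), goal (1,1), distance |1-1|+|0-1| = 1
Tile 1: at (1,1), goal (0,0), distance |1-0|+|1-0| = 2
Tile 4: at (1,2), goal (1,0), distance |1-1|+|2-0| = 2
Tile 2: at (2,1), goal (0,1), distance |2-0|+|1-1| = 2
Tile 7: at (2,2), goal (2,0), distance |2-2|+|2-0| = 2
Sum: 2 + 2 + 3 + 1 + 2 + 2 + 2 + 2 = 16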